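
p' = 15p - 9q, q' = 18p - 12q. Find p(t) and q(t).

Coefficient matrix A = [[15, -9], [18, -12]].
Characteristic polynomial det(A - λI) = λ^2 - 3λ - 18 = 0.
Eigenvalues λ = 6, -3.
For λ=6: (A-λI) row 1 is [9, -9], so an eigenvector is (-1, -1).
For λ=-3: (A-λI) row 1 is [18, -9], so an eigenvector is (-1, -2).
General solution: C_1e^(6t)(-1,-1) + C_2e^(-3t)(-1,-2).

p(t) = -C_1e^(6t) - C_2e^(-3t), q(t) = -C_1e^(6t) - 2C_2e^(-3t)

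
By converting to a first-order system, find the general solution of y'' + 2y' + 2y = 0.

Let x_1 = y, x_2 = y'. Then x_1' = x_2 and x_2' = -2x_1 - 2x_2.
A = [[0,1],[-2,-2]]; det(A-λI) = λ^2 + 2λ + 2.
Eigenvalues λ = -1 ± i.

y(t) = C_1e^(-t)cos(t) + C_2e^(-t)sin(t)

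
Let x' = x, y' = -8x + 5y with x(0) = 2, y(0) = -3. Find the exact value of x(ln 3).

A = [[1,0],[-8,5]]; eigenvalues λ = 5, 1.
Eigenvectors: (0,-1) for λ=5, (1,2) for λ=1.
From the initial condition, c_1 = 7, c_2 = 2.
x(ln 3) = (7)(3^5)(0) + (2)(3^1)(1) = 6.

6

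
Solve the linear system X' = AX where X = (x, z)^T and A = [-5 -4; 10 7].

x(t) = C_1e^(t)sin(2t) - C_1e^(t)cos(2t) - C_2e^(t)sin(2t) - C_2e^(t)cos(2t), z(t) = -2C_1e^(t)sin(2t) + C_1e^(t)cos(2t) + C_2e^(t)sin(2t) + 2C_2e^(t)cos(2t)

Coefficient matrix A = [[-5, -4], [10, 7]].
Characteristic polynomial det(A - λI) = λ^2 - 2λ + 5 = 0.
Eigenvalues λ = 1 ± 2i (complex conjugate pair).
For λ=1+2i: an eigenvector is (-1,1) - i(1,-2) = (-1 - i, 1 + 2i).
A real fundamental pair from Re and Im of e^((1+2i)t)v: X_1 = e^(t)(cos(2t)·(-1,1) + sin(2t)·(1,-2)), X_2 = e^(t)(sin(2t)·(-1,1) - cos(2t)·(1,-2)).
General solution: C_1X_1 + C_2X_2.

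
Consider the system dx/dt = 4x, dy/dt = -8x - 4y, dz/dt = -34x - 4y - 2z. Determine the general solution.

Coefficient matrix A = [[4, 0, 0], [-8, -4, 0], [-34, -4, -2]].
det(A - λI) = 0 gives eigenvalues λ = 4, -2, -4.
For λ=4: eigenvector (1,-1,-5).
For λ=-2: eigenvector (0,0,1).
For λ=-4: eigenvector (0,1,2).
General solution: C_1e^(4t)(1,-1,-5) + C_2e^(-2t)(0,0,1) + C_3e^(-4t)(0,1,2).

x(t) = C_1e^(4t), y(t) = -C_1e^(4t) + C_3e^(-4t), z(t) = -5C_1e^(4t) + C_2e^(-2t) + 2C_3e^(-4t)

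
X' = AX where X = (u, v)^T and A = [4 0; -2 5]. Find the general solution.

u(t) = K_1e^(4t), v(t) = 2K_1e^(4t) + K_2e^(5t)

Coefficient matrix A = [[4, 0], [-2, 5]].
Characteristic polynomial det(A - λI) = λ^2 - 9λ + 20 = 0.
Eigenvalues λ = 4, 5.
For λ=4: (A-λI) row 2 is [-2, 1], so an eigenvector is (1, 2).
For λ=5: (A-λI) row 1 is [-1, 0], so an eigenvector is (0, 1).
General solution: K_1e^(4t)(1,2) + K_2e^(5t)(0,1).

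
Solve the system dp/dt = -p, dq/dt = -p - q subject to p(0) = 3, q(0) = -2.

Coefficient matrix A = [[-1, 0], [-1, -1]].
Characteristic polynomial det(A - λI) = λ^2 + 2λ + 1 = 0.
Single eigenvalue λ = -1 with algebraic multiplicity 2.
Eigenvector v = (0,1); generalized eigenvector w with (A-λI)w=v is (-1,-2).
General solution: e^(-t)[c_1·v + c_2·(t·v + w)].
Applying p(0)=3, q(0)=-2 gives c_1=-8, c_2=-3.

p(t) = 3e^(-t), q(t) = -3te^(-t) - 2e^(-t)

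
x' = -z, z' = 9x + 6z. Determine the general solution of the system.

Coefficient matrix A = [[0, -1], [9, 6]].
Characteristic polynomial det(A - λI) = λ^2 - 6λ + 9 = 0.
Single eigenvalue λ = 3 with algebraic multiplicity 2.
Eigenvector v = (1,-3); generalized eigenvector w with (A-λI)w=v is (-1,2).
General solution: e^(3t)[C_1·v + C_2·(t·v + w)].

x(t) = C_1e^(3t) + C_2te^(3t) - C_2e^(3t), z(t) = -3C_1e^(3t) - 3C_2te^(3t) + 2C_2e^(3t)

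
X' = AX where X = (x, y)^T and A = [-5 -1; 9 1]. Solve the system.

Coefficient matrix A = [[-5, -1], [9, 1]].
Characteristic polynomial det(A - λI) = λ^2 + 4λ + 4 = 0.
Single eigenvalue λ = -2 with algebraic multiplicity 2.
Eigenvector v = (-1,3); generalized eigenvector w with (A-λI)w=v is (1,-2).
General solution: e^(-2t)[C_1·v + C_2·(t·v + w)].

x(t) = -C_1e^(-2t) - C_2te^(-2t) + C_2e^(-2t), y(t) = 3C_1e^(-2t) + 3C_2te^(-2t) - 2C_2e^(-2t)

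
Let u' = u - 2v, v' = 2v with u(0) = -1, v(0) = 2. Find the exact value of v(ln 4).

32

A = [[1,-2],[0,2]]; eigenvalues λ = 1, 2.
Eigenvectors: (1,0) for λ=1, (2,-1) for λ=2.
From the initial condition, c_1 = 3, c_2 = -2.
v(ln 4) = (3)(4^1)(0) + (-2)(4^2)(-1) = 32.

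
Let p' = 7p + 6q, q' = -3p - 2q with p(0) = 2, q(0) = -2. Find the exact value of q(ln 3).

-6

A = [[7,6],[-3,-2]]; eigenvalues λ = 1, 4.
Eigenvectors: (1,-1) for λ=1, (2,-1) for λ=4.
From the initial condition, c_1 = 2, c_2 = 0.
q(ln 3) = (2)(3^1)(-1) + (0)(3^4)(-1) = -6.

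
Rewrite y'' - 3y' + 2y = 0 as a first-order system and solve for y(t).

y(t) = C_1e^(t) + C_2e^(2t)

Let x_1 = y, x_2 = y'. Then x_1' = x_2 and x_2' = -2x_1 + 3x_2.
A = [[0,1],[-2,3]]; det(A-λI) = λ^2 - 3λ + 2.
Eigenvalues λ = 1, 2 with eigenvectors (1,1), (1,2).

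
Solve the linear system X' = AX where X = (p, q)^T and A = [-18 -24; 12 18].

p(t) = -C_1e^(6t) + 2C_2e^(-6t), q(t) = C_1e^(6t) - C_2e^(-6t)

Coefficient matrix A = [[-18, -24], [12, 18]].
Characteristic polynomial det(A - λI) = λ^2 - 36 = 0.
Eigenvalues λ = 6, -6.
For λ=6: (A-λI) row 1 is [-24, -24], so an eigenvector is (-1, 1).
For λ=-6: (A-λI) row 1 is [-12, -24], so an eigenvector is (2, -1).
General solution: C_1e^(6t)(-1,1) + C_2e^(-6t)(2,-1).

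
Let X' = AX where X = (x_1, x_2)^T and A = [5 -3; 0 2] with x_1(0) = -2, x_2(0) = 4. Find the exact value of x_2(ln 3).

36

A = [[5,-3],[0,2]]; eigenvalues λ = 5, 2.
Eigenvectors: (1,0) for λ=5, (-1,-1) for λ=2.
From the initial condition, c_1 = -6, c_2 = -4.
x_2(ln 3) = (-6)(3^5)(0) + (-4)(3^2)(-1) = 36.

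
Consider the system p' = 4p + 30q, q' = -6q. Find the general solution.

p(t) = 3c_1e^(-6t) + c_2e^(4t), q(t) = -c_1e^(-6t)

Coefficient matrix A = [[4, 30], [0, -6]].
Characteristic polynomial det(A - λI) = λ^2 + 2λ - 24 = 0.
Eigenvalues λ = -6, 4.
For λ=-6: (A-λI) row 1 is [10, 30], so an eigenvector is (3, -1).
For λ=4: (A-λI) row 1 is [0, 30], so an eigenvector is (1, 0).
General solution: c_1e^(-6t)(3,-1) + c_2e^(4t)(1,0).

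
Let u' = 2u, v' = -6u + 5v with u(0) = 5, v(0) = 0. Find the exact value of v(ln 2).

-280

A = [[2,0],[-6,5]]; eigenvalues λ = 2, 5.
Eigenvectors: (1,2) for λ=2, (0,-1) for λ=5.
From the initial condition, c_1 = 5, c_2 = 10.
v(ln 2) = (5)(2^2)(2) + (10)(2^5)(-1) = -280.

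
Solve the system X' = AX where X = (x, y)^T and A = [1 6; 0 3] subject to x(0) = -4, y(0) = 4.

Coefficient matrix A = [[1, 6], [0, 3]].
Characteristic polynomial det(A - λI) = λ^2 - 4λ + 3 = 0.
Eigenvalues λ = 1, 3.
For λ=1: (A-λI) row 1 is [0, 6], so an eigenvector is (1, 0).
For λ=3: (A-λI) row 1 is [-2, 6], so an eigenvector is (3, 1).
General solution: C_1e^(t)(1,0) + C_2e^(3t)(3,1).
Applying x(0)=-4, y(0)=4 gives C_1=-16, C_2=4.

x(t) = 12e^(3t) - 16e^(t), y(t) = 4e^(3t)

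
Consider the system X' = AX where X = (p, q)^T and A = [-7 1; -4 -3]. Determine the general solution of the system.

Coefficient matrix A = [[-7, 1], [-4, -3]].
Characteristic polynomial det(A - λI) = λ^2 + 10λ + 25 = 0.
Single eigenvalue λ = -5 with algebraic multiplicity 2.
Eigenvector v = (-1,-2); generalized eigenvector w with (A-λI)w=v is (2,3).
General solution: e^(-5t)[C_1·v + C_2·(t·v + w)].

p(t) = -C_1e^(-5t) - C_2te^(-5t) + 2C_2e^(-5t), q(t) = -2C_1e^(-5t) - 2C_2te^(-5t) + 3C_2e^(-5t)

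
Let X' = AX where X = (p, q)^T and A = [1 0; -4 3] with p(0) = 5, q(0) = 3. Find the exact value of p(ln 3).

15

A = [[1,0],[-4,3]]; eigenvalues λ = 1, 3.
Eigenvectors: (-1,-2) for λ=1, (0,1) for λ=3.
From the initial condition, c_1 = -5, c_2 = -7.
p(ln 3) = (-5)(3^1)(-1) + (-7)(3^3)(0) = 15.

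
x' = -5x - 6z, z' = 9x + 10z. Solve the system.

x(t) = -c_1e^(t) + 2c_2e^(4t), z(t) = c_1e^(t) - 3c_2e^(4t)

Coefficient matrix A = [[-5, -6], [9, 10]].
Characteristic polynomial det(A - λI) = λ^2 - 5λ + 4 = 0.
Eigenvalues λ = 1, 4.
For λ=1: (A-λI) row 1 is [-6, -6], so an eigenvector is (-1, 1).
For λ=4: (A-λI) row 1 is [-9, -6], so an eigenvector is (2, -3).
General solution: c_1e^(t)(-1,1) + c_2e^(4t)(2,-3).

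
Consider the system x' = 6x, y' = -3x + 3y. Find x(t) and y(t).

x(t) = K_1e^(6t), y(t) = -K_1e^(6t) + K_2e^(3t)

Coefficient matrix A = [[6, 0], [-3, 3]].
Characteristic polynomial det(A - λI) = λ^2 - 9λ + 18 = 0.
Eigenvalues λ = 6, 3.
For λ=6: (A-λI) row 2 is [-3, -3], so an eigenvector is (1, -1).
For λ=3: (A-λI) row 1 is [3, 0], so an eigenvector is (0, 1).
General solution: K_1e^(6t)(1,-1) + K_2e^(3t)(0,1).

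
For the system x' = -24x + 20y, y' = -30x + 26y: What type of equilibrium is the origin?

A = [[-24,20],[-30,26]]; det(A-λI) = λ^2 - 2λ - 24.
λ = -4, 6: opposite signs.

saddle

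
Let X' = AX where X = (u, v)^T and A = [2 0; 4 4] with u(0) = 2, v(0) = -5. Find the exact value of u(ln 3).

18

A = [[2,0],[4,4]]; eigenvalues λ = 4, 2.
Eigenvectors: (0,-1) for λ=4, (-1,2) for λ=2.
From the initial condition, c_1 = 1, c_2 = -2.
u(ln 3) = (1)(3^4)(0) + (-2)(3^2)(-1) = 18.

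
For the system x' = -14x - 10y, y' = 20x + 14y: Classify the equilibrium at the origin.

A = [[-14,-10],[20,14]]; det(A-λI) = λ^2 + 4.
λ = 0 ± 2i: zero real part.

center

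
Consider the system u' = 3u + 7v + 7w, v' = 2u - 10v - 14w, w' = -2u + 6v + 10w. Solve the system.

u(t) = K_2e^(3t) - K_3e^(-4t), v(t) = K_1e^(4t) - 2K_2e^(3t) + 2K_3e^(-4t), w(t) = -K_1e^(4t) + 2K_2e^(3t) - K_3e^(-4t)

Coefficient matrix A = [[3, 7, 7], [2, -10, -14], [-2, 6, 10]].
det(A - λI) = 0 gives eigenvalues λ = 4, 3, -4.
For λ=4: eigenvector (0,1,-1).
For λ=3: eigenvector (1,-2,2).
For λ=-4: eigenvector (-1,2,-1).
General solution: K_1e^(4t)(0,1,-1) + K_2e^(3t)(1,-2,2) + K_3e^(-4t)(-1,2,-1).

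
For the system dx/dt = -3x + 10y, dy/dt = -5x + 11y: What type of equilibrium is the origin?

A = [[-3,10],[-5,11]]; det(A-λI) = λ^2 - 8λ + 17.
λ = 4 ± i: positive real part.

unstable spiral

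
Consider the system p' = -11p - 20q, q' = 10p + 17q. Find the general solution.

p(t) = K_1e^(3t)sin(2t) - 3K_1e^(3t)cos(2t) - 3K_2e^(3t)sin(2t) - K_2e^(3t)cos(2t), q(t) = -K_1e^(3t)sin(2t) + 2K_1e^(3t)cos(2t) + 2K_2e^(3t)sin(2t) + K_2e^(3t)cos(2t)

Coefficient matrix A = [[-11, -20], [10, 17]].
Characteristic polynomial det(A - λI) = λ^2 - 6λ + 13 = 0.
Eigenvalues λ = 3 ± 2i (complex conjugate pair).
For λ=3+2i: an eigenvector is (-3,2) - i(1,-1) = (-3 - i, 2 + i).
A real fundamental pair from Re and Im of e^((3+2i)t)v: X_1 = e^(3t)(cos(2t)·(-3,2) + sin(2t)·(1,-1)), X_2 = e^(3t)(sin(2t)·(-3,2) - cos(2t)·(1,-1)).
General solution: K_1X_1 + K_2X_2.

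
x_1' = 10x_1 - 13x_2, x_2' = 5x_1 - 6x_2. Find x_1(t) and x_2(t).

Coefficient matrix A = [[10, -13], [5, -6]].
Characteristic polynomial det(A - λI) = λ^2 - 4λ + 5 = 0.
Eigenvalues λ = 2 ± i (complex conjugate pair).
For λ=2+i: an eigenvector is (-2,-1) - i(-3,-2) = (-2 + 3i, -1 + 2i).
A real fundamental pair from Re and Im of e^((2+i)t)v: X_1 = e^(2t)(cos(t)·(-2,-1) + sin(t)·(-3,-2)), X_2 = e^(2t)(sin(t)·(-2,-1) - cos(t)·(-3,-2)).
General solution: C_1X_1 + C_2X_2.

x_1(t) = -3C_1e^(2t)sin(t) - 2C_1e^(2t)cos(t) - 2C_2e^(2t)sin(t) + 3C_2e^(2t)cos(t), x_2(t) = -2C_1e^(2t)sin(t) - C_1e^(2t)cos(t) - C_2e^(2t)sin(t) + 2C_2e^(2t)cos(t)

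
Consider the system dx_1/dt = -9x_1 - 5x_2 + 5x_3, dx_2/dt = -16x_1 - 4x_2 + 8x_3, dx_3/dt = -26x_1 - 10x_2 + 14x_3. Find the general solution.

Coefficient matrix A = [[-9, -5, 5], [-16, -4, 8], [-26, -10, 14]].
det(A - λI) = 0 gives eigenvalues λ = -4, 1, 4.
For λ=-4: eigenvector (1,1,2).
For λ=1: eigenvector (1,0,2).
For λ=4: eigenvector (0,1,1).
General solution: c_1e^(-4t)(1,1,2) + c_2e^(t)(1,0,2) + c_3e^(4t)(0,1,1).

x_1(t) = c_1e^(-4t) + c_2e^(t), x_2(t) = c_1e^(-4t) + c_3e^(4t), x_3(t) = 2c_1e^(-4t) + 2c_2e^(t) + c_3e^(4t)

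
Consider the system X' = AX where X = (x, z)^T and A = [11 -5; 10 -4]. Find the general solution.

x(t) = C_1e^(t) - C_2e^(6t), z(t) = 2C_1e^(t) - C_2e^(6t)

Coefficient matrix A = [[11, -5], [10, -4]].
Characteristic polynomial det(A - λI) = λ^2 - 7λ + 6 = 0.
Eigenvalues λ = 1, 6.
For λ=1: (A-λI) row 1 is [10, -5], so an eigenvector is (1, 2).
For λ=6: (A-λI) row 1 is [5, -5], so an eigenvector is (-1, -1).
General solution: C_1e^(t)(1,2) + C_2e^(6t)(-1,-1).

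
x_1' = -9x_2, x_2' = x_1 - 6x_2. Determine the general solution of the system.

x_1(t) = 3C_1e^(-3t) + 3C_2te^(-3t) + C_2e^(-3t), x_2(t) = C_1e^(-3t) + C_2te^(-3t)

Coefficient matrix A = [[0, -9], [1, -6]].
Characteristic polynomial det(A - λI) = λ^2 + 6λ + 9 = 0.
Single eigenvalue λ = -3 with algebraic multiplicity 2.
Eigenvector v = (3,1); generalized eigenvector w with (A-λI)w=v is (1,0).
General solution: e^(-3t)[C_1·v + C_2·(t·v + w)].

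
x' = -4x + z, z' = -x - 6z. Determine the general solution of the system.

x(t) = -c_1e^(-5t) - c_2te^(-5t) - 3c_2e^(-5t), z(t) = c_1e^(-5t) + c_2te^(-5t) + 2c_2e^(-5t)

Coefficient matrix A = [[-4, 1], [-1, -6]].
Characteristic polynomial det(A - λI) = λ^2 + 10λ + 25 = 0.
Single eigenvalue λ = -5 with algebraic multiplicity 2.
Eigenvector v = (-1,1); generalized eigenvector w with (A-λI)w=v is (-3,2).
General solution: e^(-5t)[c_1·v + c_2·(t·v + w)].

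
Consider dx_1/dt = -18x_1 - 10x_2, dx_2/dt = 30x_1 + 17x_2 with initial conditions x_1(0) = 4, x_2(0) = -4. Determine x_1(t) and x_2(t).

Coefficient matrix A = [[-18, -10], [30, 17]].
Characteristic polynomial det(A - λI) = λ^2 + λ - 6 = 0.
Eigenvalues λ = -3, 2.
For λ=-3: (A-λI) row 1 is [-15, -10], so an eigenvector is (2, -3).
For λ=2: (A-λI) row 1 is [-20, -10], so an eigenvector is (-1, 2).
General solution: K_1e^(-3t)(2,-3) + K_2e^(2t)(-1,2).
Applying x_1(0)=4, x_2(0)=-4 gives K_1=4, K_2=4.

x_1(t) = -4e^(2t) + 8e^(-3t), x_2(t) = 8e^(2t) - 12e^(-3t)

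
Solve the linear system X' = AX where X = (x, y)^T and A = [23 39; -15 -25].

x(t) = -3C_1e^(-t)sin(3t) - 2C_1e^(-t)cos(3t) - 2C_2e^(-t)sin(3t) + 3C_2e^(-t)cos(3t), y(t) = 2C_1e^(-t)sin(3t) + C_1e^(-t)cos(3t) + C_2e^(-t)sin(3t) - 2C_2e^(-t)cos(3t)

Coefficient matrix A = [[23, 39], [-15, -25]].
Characteristic polynomial det(A - λI) = λ^2 + 2λ + 10 = 0.
Eigenvalues λ = -1 ± 3i (complex conjugate pair).
For λ=-1+3i: an eigenvector is (-2,1) - i(-3,2) = (-2 + 3i, 1 - 2i).
A real fundamental pair from Re and Im of e^((-1+3i)t)v: X_1 = e^(-t)(cos(3t)·(-2,1) + sin(3t)·(-3,2)), X_2 = e^(-t)(sin(3t)·(-2,1) - cos(3t)·(-3,2)).
General solution: C_1X_1 + C_2X_2.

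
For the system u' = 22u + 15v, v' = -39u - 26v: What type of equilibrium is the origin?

stable spiral

A = [[22,15],[-39,-26]]; det(A-λI) = λ^2 + 4λ + 13.
λ = -2 ± 3i: negative real part.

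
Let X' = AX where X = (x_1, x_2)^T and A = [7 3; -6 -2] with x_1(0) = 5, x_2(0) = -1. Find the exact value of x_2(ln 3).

A = [[7,3],[-6,-2]]; eigenvalues λ = 4, 1.
Eigenvectors: (1,-1) for λ=4, (1,-2) for λ=1.
From the initial condition, c_1 = 9, c_2 = -4.
x_2(ln 3) = (9)(3^4)(-1) + (-4)(3^1)(-2) = -705.

-705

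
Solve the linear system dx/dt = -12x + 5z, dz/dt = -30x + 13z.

x(t) = K_1e^(3t) - K_2e^(-2t), z(t) = 3K_1e^(3t) - 2K_2e^(-2t)

Coefficient matrix A = [[-12, 5], [-30, 13]].
Characteristic polynomial det(A - λI) = λ^2 - λ - 6 = 0.
Eigenvalues λ = 3, -2.
For λ=3: (A-λI) row 1 is [-15, 5], so an eigenvector is (1, 3).
For λ=-2: (A-λI) row 1 is [-10, 5], so an eigenvector is (-1, -2).
General solution: K_1e^(3t)(1,3) + K_2e^(-2t)(-1,-2).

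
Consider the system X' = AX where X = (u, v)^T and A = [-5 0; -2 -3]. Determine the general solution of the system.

u(t) = -c_1e^(-5t), v(t) = -c_1e^(-5t) + c_2e^(-3t)

Coefficient matrix A = [[-5, 0], [-2, -3]].
Characteristic polynomial det(A - λI) = λ^2 + 8λ + 15 = 0.
Eigenvalues λ = -5, -3.
For λ=-5: (A-λI) row 2 is [-2, 2], so an eigenvector is (-1, -1).
For λ=-3: (A-λI) row 1 is [-2, 0], so an eigenvector is (0, 1).
General solution: c_1e^(-5t)(-1,-1) + c_2e^(-3t)(0,1).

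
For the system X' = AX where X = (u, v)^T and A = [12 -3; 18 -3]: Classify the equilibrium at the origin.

unstable node

A = [[12,-3],[18,-3]]; det(A-λI) = λ^2 - 9λ + 18.
λ = 3, 6: both positive.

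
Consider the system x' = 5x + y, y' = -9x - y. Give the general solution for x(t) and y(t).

Coefficient matrix A = [[5, 1], [-9, -1]].
Characteristic polynomial det(A - λI) = λ^2 - 4λ + 4 = 0.
Single eigenvalue λ = 2 with algebraic multiplicity 2.
Eigenvector v = (1,-3); generalized eigenvector w with (A-λI)w=v is (1,-2).
General solution: e^(2t)[C_1·v + C_2·(t·v + w)].

x(t) = C_1e^(2t) + C_2te^(2t) + C_2e^(2t), y(t) = -3C_1e^(2t) - 3C_2te^(2t) - 2C_2e^(2t)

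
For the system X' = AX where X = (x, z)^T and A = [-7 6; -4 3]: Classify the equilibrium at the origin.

A = [[-7,6],[-4,3]]; det(A-λI) = λ^2 + 4λ + 3.
λ = -3, -1: both negative.

stable node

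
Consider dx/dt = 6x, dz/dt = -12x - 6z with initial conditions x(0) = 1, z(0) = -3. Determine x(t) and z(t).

Coefficient matrix A = [[6, 0], [-12, -6]].
Characteristic polynomial det(A - λI) = λ^2 - 36 = 0.
Eigenvalues λ = -6, 6.
For λ=-6: (A-λI) row 1 is [12, 0], so an eigenvector is (0, -1).
For λ=6: (A-λI) row 2 is [-12, -12], so an eigenvector is (1, -1).
General solution: c_1e^(-6t)(0,-1) + c_2e^(6t)(1,-1).
Applying x(0)=1, z(0)=-3 gives c_1=2, c_2=1.

x(t) = e^(6t), z(t) = -e^(6t) - 2e^(-6t)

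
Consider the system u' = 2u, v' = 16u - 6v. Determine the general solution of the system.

Coefficient matrix A = [[2, 0], [16, -6]].
Characteristic polynomial det(A - λI) = λ^2 + 4λ - 12 = 0.
Eigenvalues λ = 2, -6.
For λ=2: (A-λI) row 2 is [16, -8], so an eigenvector is (1, 2).
For λ=-6: (A-λI) row 1 is [8, 0], so an eigenvector is (0, -1).
General solution: K_1e^(2t)(1,2) + K_2e^(-6t)(0,-1).

u(t) = K_1e^(2t), v(t) = 2K_1e^(2t) - K_2e^(-6t)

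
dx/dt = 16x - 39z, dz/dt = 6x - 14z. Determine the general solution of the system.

Coefficient matrix A = [[16, -39], [6, -14]].
Characteristic polynomial det(A - λI) = λ^2 - 2λ + 10 = 0.
Eigenvalues λ = 1 ± 3i (complex conjugate pair).
For λ=1+3i: an eigenvector is (-2,-1) - i(3,1) = (-2 - 3i, -1 - i).
A real fundamental pair from Re and Im of e^((1+3i)t)v: X_1 = e^(t)(cos(3t)·(-2,-1) + sin(3t)·(3,1)), X_2 = e^(t)(sin(3t)·(-2,-1) - cos(3t)·(3,1)).
General solution: K_1X_1 + K_2X_2.

x(t) = 3K_1e^(t)sin(3t) - 2K_1e^(t)cos(3t) - 2K_2e^(t)sin(3t) - 3K_2e^(t)cos(3t), z(t) = K_1e^(t)sin(3t) - K_1e^(t)cos(3t) - K_2e^(t)sin(3t) - K_2e^(t)cos(3t)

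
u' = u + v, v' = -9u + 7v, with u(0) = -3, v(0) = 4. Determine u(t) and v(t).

Coefficient matrix A = [[1, 1], [-9, 7]].
Characteristic polynomial det(A - λI) = λ^2 - 8λ + 16 = 0.
Single eigenvalue λ = 4 with algebraic multiplicity 2.
Eigenvector v = (-1,-3); generalized eigenvector w with (A-λI)w=v is (0,-1).
General solution: e^(4t)[c_1·v + c_2·(t·v + w)].
Applying u(0)=-3, v(0)=4 gives c_1=3, c_2=-13.

u(t) = 13te^(4t) - 3e^(4t), v(t) = 39te^(4t) + 4e^(4t)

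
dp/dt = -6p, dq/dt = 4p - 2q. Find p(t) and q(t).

p(t) = C_2e^(-6t), q(t) = C_1e^(-2t) - C_2e^(-6t)

Coefficient matrix A = [[-6, 0], [4, -2]].
Characteristic polynomial det(A - λI) = λ^2 + 8λ + 12 = 0.
Eigenvalues λ = -2, -6.
For λ=-2: (A-λI) row 1 is [-4, 0], so an eigenvector is (0, 1).
For λ=-6: (A-λI) row 2 is [4, 4], so an eigenvector is (1, -1).
General solution: C_1e^(-2t)(0,1) + C_2e^(-6t)(1,-1).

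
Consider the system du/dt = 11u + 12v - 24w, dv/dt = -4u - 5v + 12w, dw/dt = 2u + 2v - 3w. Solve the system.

Coefficient matrix A = [[11, 12, -24], [-4, -5, 12], [2, 2, -3]].
det(A - λI) = 0 gives eigenvalues λ = 1, -1, 3.
For λ=1: eigenvector (0,-2,-1).
For λ=-1: eigenvector (-1,1,0).
For λ=3: eigenvector (3,0,1).
General solution: c_1e^(t)(0,-2,-1) + c_2e^(-t)(-1,1,0) + c_3e^(3t)(3,0,1).

u(t) = -c_2e^(-t) + 3c_3e^(3t), v(t) = -2c_1e^(t) + c_2e^(-t), w(t) = -c_1e^(t) + c_3e^(3t)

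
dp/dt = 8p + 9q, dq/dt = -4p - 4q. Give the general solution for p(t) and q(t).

Coefficient matrix A = [[8, 9], [-4, -4]].
Characteristic polynomial det(A - λI) = λ^2 - 4λ + 4 = 0.
Single eigenvalue λ = 2 with algebraic multiplicity 2.
Eigenvector v = (-3,2); generalized eigenvector w with (A-λI)w=v is (1,-1).
General solution: e^(2t)[K_1·v + K_2·(t·v + w)].

p(t) = -3K_1e^(2t) - 3K_2te^(2t) + K_2e^(2t), q(t) = 2K_1e^(2t) + 2K_2te^(2t) - K_2e^(2t)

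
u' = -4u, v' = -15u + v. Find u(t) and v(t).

Coefficient matrix A = [[-4, 0], [-15, 1]].
Characteristic polynomial det(A - λI) = λ^2 + 3λ - 4 = 0.
Eigenvalues λ = -4, 1.
For λ=-4: (A-λI) row 2 is [-15, 5], so an eigenvector is (1, 3).
For λ=1: (A-λI) row 1 is [-5, 0], so an eigenvector is (0, -1).
General solution: C_1e^(-4t)(1,3) + C_2e^(t)(0,-1).

u(t) = C_1e^(-4t), v(t) = 3C_1e^(-4t) - C_2e^(t)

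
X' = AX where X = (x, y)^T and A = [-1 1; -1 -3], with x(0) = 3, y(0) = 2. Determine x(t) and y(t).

Coefficient matrix A = [[-1, 1], [-1, -3]].
Characteristic polynomial det(A - λI) = λ^2 + 4λ + 4 = 0.
Single eigenvalue λ = -2 with algebraic multiplicity 2.
Eigenvector v = (1,-1); generalized eigenvector w with (A-λI)w=v is (1,0).
General solution: e^(-2t)[c_1·v + c_2·(t·v + w)].
Applying x(0)=3, y(0)=2 gives c_1=-2, c_2=5.

x(t) = 5te^(-2t) + 3e^(-2t), y(t) = -5te^(-2t) + 2e^(-2t)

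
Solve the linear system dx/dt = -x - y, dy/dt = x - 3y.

x(t) = c_1e^(-2t) + c_2te^(-2t) + 2c_2e^(-2t), y(t) = c_1e^(-2t) + c_2te^(-2t) + c_2e^(-2t)

Coefficient matrix A = [[-1, -1], [1, -3]].
Characteristic polynomial det(A - λI) = λ^2 + 4λ + 4 = 0.
Single eigenvalue λ = -2 with algebraic multiplicity 2.
Eigenvector v = (1,1); generalized eigenvector w with (A-λI)w=v is (2,1).
General solution: e^(-2t)[c_1·v + c_2·(t·v + w)].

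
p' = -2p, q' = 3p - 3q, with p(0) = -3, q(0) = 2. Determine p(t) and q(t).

p(t) = -3e^(-2t), q(t) = -9e^(-2t) + 11e^(-3t)

Coefficient matrix A = [[-2, 0], [3, -3]].
Characteristic polynomial det(A - λI) = λ^2 + 5λ + 6 = 0.
Eigenvalues λ = -3, -2.
For λ=-3: (A-λI) row 1 is [1, 0], so an eigenvector is (0, 1).
For λ=-2: (A-λI) row 2 is [3, -1], so an eigenvector is (1, 3).
General solution: c_1e^(-3t)(0,1) + c_2e^(-2t)(1,3).
Applying p(0)=-3, q(0)=2 gives c_1=11, c_2=-3.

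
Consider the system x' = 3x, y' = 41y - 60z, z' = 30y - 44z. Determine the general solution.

x(t) = c_3e^(3t), y(t) = 3c_1e^(t) - 4c_2e^(-4t), z(t) = 2c_1e^(t) - 3c_2e^(-4t)

Coefficient matrix A = [[3, 0, 0], [0, 41, -60], [0, 30, -44]].
det(A - λI) = 0 gives eigenvalues λ = 1, -4, 3.
For λ=1: eigenvector (0,3,2).
For λ=-4: eigenvector (0,-4,-3).
For λ=3: eigenvector (1,0,0).
General solution: c_1e^(t)(0,3,2) + c_2e^(-4t)(0,-4,-3) + c_3e^(3t)(1,0,0).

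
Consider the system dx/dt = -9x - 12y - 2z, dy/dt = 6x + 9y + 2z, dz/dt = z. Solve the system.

x(t) = 2C_1e^(-3t) - C_2e^(3t) + C_3e^(t), y(t) = -C_1e^(-3t) + C_2e^(3t) - C_3e^(t), z(t) = C_3e^(t)

Coefficient matrix A = [[-9, -12, -2], [6, 9, 2], [0, 0, 1]].
det(A - λI) = 0 gives eigenvalues λ = -3, 3, 1.
For λ=-3: eigenvector (2,-1,0).
For λ=3: eigenvector (-1,1,0).
For λ=1: eigenvector (1,-1,1).
General solution: C_1e^(-3t)(2,-1,0) + C_2e^(3t)(-1,1,0) + C_3e^(t)(1,-1,1).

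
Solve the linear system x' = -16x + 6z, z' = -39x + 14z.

x(t) = c_1e^(-t)sin(3t) - c_1e^(-t)cos(3t) - c_2e^(-t)sin(3t) - c_2e^(-t)cos(3t), z(t) = 3c_1e^(-t)sin(3t) - 2c_1e^(-t)cos(3t) - 2c_2e^(-t)sin(3t) - 3c_2e^(-t)cos(3t)

Coefficient matrix A = [[-16, 6], [-39, 14]].
Characteristic polynomial det(A - λI) = λ^2 + 2λ + 10 = 0.
Eigenvalues λ = -1 ± 3i (complex conjugate pair).
For λ=-1+3i: an eigenvector is (-1,-2) - i(1,3) = (-1 - i, -2 - 3i).
A real fundamental pair from Re and Im of e^((-1+3i)t)v: X_1 = e^(-t)(cos(3t)·(-1,-2) + sin(3t)·(1,3)), X_2 = e^(-t)(sin(3t)·(-1,-2) - cos(3t)·(1,3)).
General solution: c_1X_1 + c_2X_2.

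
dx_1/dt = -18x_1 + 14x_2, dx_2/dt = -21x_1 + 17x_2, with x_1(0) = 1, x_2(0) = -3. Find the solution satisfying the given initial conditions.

Coefficient matrix A = [[-18, 14], [-21, 17]].
Characteristic polynomial det(A - λI) = λ^2 + λ - 12 = 0.
Eigenvalues λ = -4, 3.
For λ=-4: (A-λI) row 1 is [-14, 14], so an eigenvector is (-1, -1).
For λ=3: (A-λI) row 1 is [-21, 14], so an eigenvector is (2, 3).
General solution: C_1e^(-4t)(-1,-1) + C_2e^(3t)(2,3).
Applying x_1(0)=1, x_2(0)=-3 gives C_1=-9, C_2=-4.

x_1(t) = -8e^(3t) + 9e^(-4t), x_2(t) = -12e^(3t) + 9e^(-4t)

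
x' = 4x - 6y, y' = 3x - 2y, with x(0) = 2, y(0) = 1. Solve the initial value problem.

Coefficient matrix A = [[4, -6], [3, -2]].
Characteristic polynomial det(A - λI) = λ^2 - 2λ + 10 = 0.
Eigenvalues λ = 1 ± 3i (complex conjugate pair).
For λ=1+3i: an eigenvector is (-1,-1) - i(1,0) = (-1 - i, -1).
A real fundamental pair from Re and Im of e^((1+3i)t)v: X_1 = e^(t)(cos(3t)·(-1,-1) + sin(3t)·(1,0)), X_2 = e^(t)(sin(3t)·(-1,-1) - cos(3t)·(1,0)).
General solution: c_1X_1 + c_2X_2.
Applying x(0)=2, y(0)=1 gives c_1=-1, c_2=-1.

x(t) = 2e^(t)cos(3t), y(t) = e^(t)sin(3t) + e^(t)cos(3t)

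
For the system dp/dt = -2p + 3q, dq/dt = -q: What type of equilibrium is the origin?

stable node

A = [[-2,3],[0,-1]]; det(A-λI) = λ^2 + 3λ + 2.
λ = -2, -1: both negative.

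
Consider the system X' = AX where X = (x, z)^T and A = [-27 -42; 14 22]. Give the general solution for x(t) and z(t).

Coefficient matrix A = [[-27, -42], [14, 22]].
Characteristic polynomial det(A - λI) = λ^2 + 5λ - 6 = 0.
Eigenvalues λ = 1, -6.
For λ=1: (A-λI) row 1 is [-28, -42], so an eigenvector is (-3, 2).
For λ=-6: (A-λI) row 1 is [-21, -42], so an eigenvector is (2, -1).
General solution: C_1e^(t)(-3,2) + C_2e^(-6t)(2,-1).

x(t) = -3C_1e^(t) + 2C_2e^(-6t), z(t) = 2C_1e^(t) - C_2e^(-6t)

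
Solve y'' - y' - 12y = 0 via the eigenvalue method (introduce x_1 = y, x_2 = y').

Let x_1 = y, x_2 = y'. Then x_1' = x_2 and x_2' = 12x_1 + x_2.
A = [[0,1],[12,1]]; det(A-λI) = λ^2 - λ - 12.
Eigenvalues λ = 4, -3 with eigenvectors (1,4), (1,-3).

y(t) = C_1e^(4t) + C_2e^(-3t)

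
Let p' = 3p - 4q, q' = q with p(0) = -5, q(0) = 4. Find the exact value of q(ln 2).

A = [[3,-4],[0,1]]; eigenvalues λ = 1, 3.
Eigenvectors: (-2,-1) for λ=1, (1,0) for λ=3.
From the initial condition, c_1 = -4, c_2 = -13.
q(ln 2) = (-4)(2^1)(-1) + (-13)(2^3)(0) = 8.

8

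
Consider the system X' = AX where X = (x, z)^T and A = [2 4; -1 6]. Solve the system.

Coefficient matrix A = [[2, 4], [-1, 6]].
Characteristic polynomial det(A - λI) = λ^2 - 8λ + 16 = 0.
Single eigenvalue λ = 4 with algebraic multiplicity 2.
Eigenvector v = (2,1); generalized eigenvector w with (A-λI)w=v is (1,1).
General solution: e^(4t)[K_1·v + K_2·(t·v + w)].

x(t) = 2K_1e^(4t) + 2K_2te^(4t) + K_2e^(4t), z(t) = K_1e^(4t) + K_2te^(4t) + K_2e^(4t)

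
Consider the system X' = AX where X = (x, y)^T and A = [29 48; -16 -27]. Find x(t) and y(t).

x(t) = -3c_1e^(-3t) - 2c_2e^(5t), y(t) = 2c_1e^(-3t) + c_2e^(5t)

Coefficient matrix A = [[29, 48], [-16, -27]].
Characteristic polynomial det(A - λI) = λ^2 - 2λ - 15 = 0.
Eigenvalues λ = -3, 5.
For λ=-3: (A-λI) row 1 is [32, 48], so an eigenvector is (-3, 2).
For λ=5: (A-λI) row 1 is [24, 48], so an eigenvector is (-2, 1).
General solution: c_1e^(-3t)(-3,2) + c_2e^(5t)(-2,1).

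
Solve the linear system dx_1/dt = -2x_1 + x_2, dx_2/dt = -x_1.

x_1(t) = K_1e^(-t) + K_2te^(-t) - 2K_2e^(-t), x_2(t) = K_1e^(-t) + K_2te^(-t) - K_2e^(-t)

Coefficient matrix A = [[-2, 1], [-1, 0]].
Characteristic polynomial det(A - λI) = λ^2 + 2λ + 1 = 0.
Single eigenvalue λ = -1 with algebraic multiplicity 2.
Eigenvector v = (1,1); generalized eigenvector w with (A-λI)w=v is (-2,-1).
General solution: e^(-t)[K_1·v + K_2·(t·v + w)].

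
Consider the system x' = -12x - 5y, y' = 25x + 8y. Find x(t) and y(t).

x(t) = -c_1e^(-2t)sin(5t) + c_2e^(-2t)cos(5t), y(t) = 2c_1e^(-2t)sin(5t) + c_1e^(-2t)cos(5t) + c_2e^(-2t)sin(5t) - 2c_2e^(-2t)cos(5t)

Coefficient matrix A = [[-12, -5], [25, 8]].
Characteristic polynomial det(A - λI) = λ^2 + 4λ + 29 = 0.
Eigenvalues λ = -2 ± 5i (complex conjugate pair).
For λ=-2+5i: an eigenvector is (0,1) - i(-1,2) = (0 + i, 1 - 2i).
A real fundamental pair from Re and Im of e^((-2+5i)t)v: X_1 = e^(-2t)(cos(5t)·(0,1) + sin(5t)·(-1,2)), X_2 = e^(-2t)(sin(5t)·(0,1) - cos(5t)·(-1,2)).
General solution: c_1X_1 + c_2X_2.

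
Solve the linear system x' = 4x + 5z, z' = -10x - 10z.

Coefficient matrix A = [[4, 5], [-10, -10]].
Characteristic polynomial det(A - λI) = λ^2 + 6λ + 10 = 0.
Eigenvalues λ = -3 ± i (complex conjugate pair).
For λ=-3+i: an eigenvector is (-1,1) - i(-2,3) = (-1 + 2i, 1 - 3i).
A real fundamental pair from Re and Im of e^((-3+i)t)v: X_1 = e^(-3t)(cos(t)·(-1,1) + sin(t)·(-2,3)), X_2 = e^(-3t)(sin(t)·(-1,1) - cos(t)·(-2,3)).
General solution: c_1X_1 + c_2X_2.

x(t) = -2c_1e^(-3t)sin(t) - c_1e^(-3t)cos(t) - c_2e^(-3t)sin(t) + 2c_2e^(-3t)cos(t), z(t) = 3c_1e^(-3t)sin(t) + c_1e^(-3t)cos(t) + c_2e^(-3t)sin(t) - 3c_2e^(-3t)cos(t)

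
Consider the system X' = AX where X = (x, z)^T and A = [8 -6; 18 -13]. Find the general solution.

x(t) = 2K_1e^(-t) - K_2e^(-4t), z(t) = 3K_1e^(-t) - 2K_2e^(-4t)

Coefficient matrix A = [[8, -6], [18, -13]].
Characteristic polynomial det(A - λI) = λ^2 + 5λ + 4 = 0.
Eigenvalues λ = -1, -4.
For λ=-1: (A-λI) row 1 is [9, -6], so an eigenvector is (2, 3).
For λ=-4: (A-λI) row 1 is [12, -6], so an eigenvector is (-1, -2).
General solution: K_1e^(-t)(2,3) + K_2e^(-4t)(-1,-2).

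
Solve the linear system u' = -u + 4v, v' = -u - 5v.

Coefficient matrix A = [[-1, 4], [-1, -5]].
Characteristic polynomial det(A - λI) = λ^2 + 6λ + 9 = 0.
Single eigenvalue λ = -3 with algebraic multiplicity 2.
Eigenvector v = (-2,1); generalized eigenvector w with (A-λI)w=v is (-3,1).
General solution: e^(-3t)[C_1·v + C_2·(t·v + w)].

u(t) = -2C_1e^(-3t) - 2C_2te^(-3t) - 3C_2e^(-3t), v(t) = C_1e^(-3t) + C_2te^(-3t) + C_2e^(-3t)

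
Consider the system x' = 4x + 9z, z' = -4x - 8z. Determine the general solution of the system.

x(t) = 3C_1e^(-2t) + 3C_2te^(-2t) - C_2e^(-2t), z(t) = -2C_1e^(-2t) - 2C_2te^(-2t) + C_2e^(-2t)

Coefficient matrix A = [[4, 9], [-4, -8]].
Characteristic polynomial det(A - λI) = λ^2 + 4λ + 4 = 0.
Single eigenvalue λ = -2 with algebraic multiplicity 2.
Eigenvector v = (3,-2); generalized eigenvector w with (A-λI)w=v is (-1,1).
General solution: e^(-2t)[C_1·v + C_2·(t·v + w)].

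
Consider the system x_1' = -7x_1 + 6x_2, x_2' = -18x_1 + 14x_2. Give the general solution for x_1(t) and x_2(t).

x_1(t) = 2K_1e^(2t) - K_2e^(5t), x_2(t) = 3K_1e^(2t) - 2K_2e^(5t)

Coefficient matrix A = [[-7, 6], [-18, 14]].
Characteristic polynomial det(A - λI) = λ^2 - 7λ + 10 = 0.
Eigenvalues λ = 2, 5.
For λ=2: (A-λI) row 1 is [-9, 6], so an eigenvector is (2, 3).
For λ=5: (A-λI) row 1 is [-12, 6], so an eigenvector is (-1, -2).
General solution: K_1e^(2t)(2,3) + K_2e^(5t)(-1,-2).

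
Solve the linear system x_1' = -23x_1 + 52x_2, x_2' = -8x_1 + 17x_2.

x_1(t) = -3C_1e^(-3t)sin(4t) - 2C_1e^(-3t)cos(4t) - 2C_2e^(-3t)sin(4t) + 3C_2e^(-3t)cos(4t), x_2(t) = -C_1e^(-3t)sin(4t) - C_1e^(-3t)cos(4t) - C_2e^(-3t)sin(4t) + C_2e^(-3t)cos(4t)

Coefficient matrix A = [[-23, 52], [-8, 17]].
Characteristic polynomial det(A - λI) = λ^2 + 6λ + 25 = 0.
Eigenvalues λ = -3 ± 4i (complex conjugate pair).
For λ=-3+4i: an eigenvector is (-2,-1) - i(-3,-1) = (-2 + 3i, -1 + i).
A real fundamental pair from Re and Im of e^((-3+4i)t)v: X_1 = e^(-3t)(cos(4t)·(-2,-1) + sin(4t)·(-3,-1)), X_2 = e^(-3t)(sin(4t)·(-2,-1) - cos(4t)·(-3,-1)).
General solution: C_1X_1 + C_2X_2.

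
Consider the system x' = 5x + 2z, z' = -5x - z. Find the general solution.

x(t) = K_1e^(2t)sin(t) + K_1e^(2t)cos(t) + K_2e^(2t)sin(t) - K_2e^(2t)cos(t), z(t) = -2K_1e^(2t)sin(t) - K_1e^(2t)cos(t) - K_2e^(2t)sin(t) + 2K_2e^(2t)cos(t)

Coefficient matrix A = [[5, 2], [-5, -1]].
Characteristic polynomial det(A - λI) = λ^2 - 4λ + 5 = 0.
Eigenvalues λ = 2 ± i (complex conjugate pair).
For λ=2+i: an eigenvector is (1,-1) - i(1,-2) = (1 - i, -1 + 2i).
A real fundamental pair from Re and Im of e^((2+i)t)v: X_1 = e^(2t)(cos(t)·(1,-1) + sin(t)·(1,-2)), X_2 = e^(2t)(sin(t)·(1,-1) - cos(t)·(1,-2)).
General solution: K_1X_1 + K_2X_2.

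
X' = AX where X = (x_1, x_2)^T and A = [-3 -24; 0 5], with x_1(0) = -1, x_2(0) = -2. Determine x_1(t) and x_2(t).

x_1(t) = 6e^(5t) - 7e^(-3t), x_2(t) = -2e^(5t)

Coefficient matrix A = [[-3, -24], [0, 5]].
Characteristic polynomial det(A - λI) = λ^2 - 2λ - 15 = 0.
Eigenvalues λ = -3, 5.
For λ=-3: (A-λI) row 1 is [0, -24], so an eigenvector is (-1, 0).
For λ=5: (A-λI) row 1 is [-8, -24], so an eigenvector is (-3, 1).
General solution: K_1e^(-3t)(-1,0) + K_2e^(5t)(-3,1).
Applying x_1(0)=-1, x_2(0)=-2 gives K_1=7, K_2=-2.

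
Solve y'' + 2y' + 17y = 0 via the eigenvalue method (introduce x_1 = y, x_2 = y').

Let x_1 = y, x_2 = y'. Then x_1' = x_2 and x_2' = -17x_1 - 2x_2.
A = [[0,1],[-17,-2]]; det(A-λI) = λ^2 + 2λ + 17.
Eigenvalues λ = -1 ± 4i.

y(t) = c_1e^(-t)cos(4t) + c_2e^(-t)sin(4t)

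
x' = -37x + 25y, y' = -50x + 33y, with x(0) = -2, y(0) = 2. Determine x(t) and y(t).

Coefficient matrix A = [[-37, 25], [-50, 33]].
Characteristic polynomial det(A - λI) = λ^2 + 4λ + 29 = 0.
Eigenvalues λ = -2 ± 5i (complex conjugate pair).
For λ=-2+5i: an eigenvector is (1,1) - i(-2,-3) = (1 + 2i, 1 + 3i).
A real fundamental pair from Re and Im of e^((-2+5i)t)v: X_1 = e^(-2t)(cos(5t)·(1,1) + sin(5t)·(-2,-3)), X_2 = e^(-2t)(sin(5t)·(1,1) - cos(5t)·(-2,-3)).
General solution: K_1X_1 + K_2X_2.
Applying x(0)=-2, y(0)=2 gives K_1=-10, K_2=4.

x(t) = 24e^(-2t)sin(5t) - 2e^(-2t)cos(5t), y(t) = 34e^(-2t)sin(5t) + 2e^(-2t)cos(5t)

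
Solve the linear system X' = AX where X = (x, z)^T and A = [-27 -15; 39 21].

Coefficient matrix A = [[-27, -15], [39, 21]].
Characteristic polynomial det(A - λI) = λ^2 + 6λ + 18 = 0.
Eigenvalues λ = -3 ± 3i (complex conjugate pair).
For λ=-3+3i: an eigenvector is (-1,2) - i(-2,3) = (-1 + 2i, 2 - 3i).
A real fundamental pair from Re and Im of e^((-3+3i)t)v: X_1 = e^(-3t)(cos(3t)·(-1,2) + sin(3t)·(-2,3)), X_2 = e^(-3t)(sin(3t)·(-1,2) - cos(3t)·(-2,3)).
General solution: K_1X_1 + K_2X_2.

x(t) = -2K_1e^(-3t)sin(3t) - K_1e^(-3t)cos(3t) - K_2e^(-3t)sin(3t) + 2K_2e^(-3t)cos(3t), z(t) = 3K_1e^(-3t)sin(3t) + 2K_1e^(-3t)cos(3t) + 2K_2e^(-3t)sin(3t) - 3K_2e^(-3t)cos(3t)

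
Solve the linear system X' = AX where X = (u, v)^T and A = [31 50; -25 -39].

u(t) = -K_1e^(-4t)sin(5t) - 3K_1e^(-4t)cos(5t) - 3K_2e^(-4t)sin(5t) + K_2e^(-4t)cos(5t), v(t) = K_1e^(-4t)sin(5t) + 2K_1e^(-4t)cos(5t) + 2K_2e^(-4t)sin(5t) - K_2e^(-4t)cos(5t)

Coefficient matrix A = [[31, 50], [-25, -39]].
Characteristic polynomial det(A - λI) = λ^2 + 8λ + 41 = 0.
Eigenvalues λ = -4 ± 5i (complex conjugate pair).
For λ=-4+5i: an eigenvector is (-3,2) - i(-1,1) = (-3 + i, 2 - i).
A real fundamental pair from Re and Im of e^((-4+5i)t)v: X_1 = e^(-4t)(cos(5t)·(-3,2) + sin(5t)·(-1,1)), X_2 = e^(-4t)(sin(5t)·(-3,2) - cos(5t)·(-1,1)).
General solution: K_1X_1 + K_2X_2.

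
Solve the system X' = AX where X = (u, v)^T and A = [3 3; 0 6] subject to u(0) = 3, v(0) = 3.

Coefficient matrix A = [[3, 3], [0, 6]].
Characteristic polynomial det(A - λI) = λ^2 - 9λ + 18 = 0.
Eigenvalues λ = 6, 3.
For λ=6: (A-λI) row 1 is [-3, 3], so an eigenvector is (1, 1).
For λ=3: (A-λI) row 1 is [0, 3], so an eigenvector is (-1, 0).
General solution: K_1e^(6t)(1,1) + K_2e^(3t)(-1,0).
Applying u(0)=3, v(0)=3 gives K_1=3, K_2=0.

u(t) = 3e^(6t), v(t) = 3e^(6t)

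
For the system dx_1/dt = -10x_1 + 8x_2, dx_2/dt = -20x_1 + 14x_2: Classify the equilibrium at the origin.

A = [[-10,8],[-20,14]]; det(A-λI) = λ^2 - 4λ + 20.
λ = 2 ± 4i: positive real part.

unstable spiral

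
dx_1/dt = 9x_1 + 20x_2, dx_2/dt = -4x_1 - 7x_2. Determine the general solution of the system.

Coefficient matrix A = [[9, 20], [-4, -7]].
Characteristic polynomial det(A - λI) = λ^2 - 2λ + 17 = 0.
Eigenvalues λ = 1 ± 4i (complex conjugate pair).
For λ=1+4i: an eigenvector is (1,0) - i(2,-1) = (1 - 2i, 0 + i).
A real fundamental pair from Re and Im of e^((1+4i)t)v: X_1 = e^(t)(cos(4t)·(1,0) + sin(4t)·(2,-1)), X_2 = e^(t)(sin(4t)·(1,0) - cos(4t)·(2,-1)).
General solution: C_1X_1 + C_2X_2.

x_1(t) = 2C_1e^(t)sin(4t) + C_1e^(t)cos(4t) + C_2e^(t)sin(4t) - 2C_2e^(t)cos(4t), x_2(t) = -C_1e^(t)sin(4t) + C_2e^(t)cos(4t)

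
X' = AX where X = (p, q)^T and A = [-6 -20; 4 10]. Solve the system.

p(t) = -2C_1e^(2t)sin(4t) + C_1e^(2t)cos(4t) + C_2e^(2t)sin(4t) + 2C_2e^(2t)cos(4t), q(t) = C_1e^(2t)sin(4t) - C_2e^(2t)cos(4t)

Coefficient matrix A = [[-6, -20], [4, 10]].
Characteristic polynomial det(A - λI) = λ^2 - 4λ + 20 = 0.
Eigenvalues λ = 2 ± 4i (complex conjugate pair).
For λ=2+4i: an eigenvector is (1,0) - i(-2,1) = (1 + 2i, 0 - i).
A real fundamental pair from Re and Im of e^((2+4i)t)v: X_1 = e^(2t)(cos(4t)·(1,0) + sin(4t)·(-2,1)), X_2 = e^(2t)(sin(4t)·(1,0) - cos(4t)·(-2,1)).
General solution: C_1X_1 + C_2X_2.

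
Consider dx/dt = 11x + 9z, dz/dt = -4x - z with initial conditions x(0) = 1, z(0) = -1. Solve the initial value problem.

x(t) = -3te^(5t) + e^(5t), z(t) = 2te^(5t) - e^(5t)

Coefficient matrix A = [[11, 9], [-4, -1]].
Characteristic polynomial det(A - λI) = λ^2 - 10λ + 25 = 0.
Single eigenvalue λ = 5 with algebraic multiplicity 2.
Eigenvector v = (3,-2); generalized eigenvector w with (A-λI)w=v is (2,-1).
General solution: e^(5t)[c_1·v + c_2·(t·v + w)].
Applying x(0)=1, z(0)=-1 gives c_1=1, c_2=-1.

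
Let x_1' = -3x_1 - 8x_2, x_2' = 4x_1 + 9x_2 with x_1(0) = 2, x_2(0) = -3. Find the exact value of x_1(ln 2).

124

A = [[-3,-8],[4,9]]; eigenvalues λ = 1, 5.
Eigenvectors: (-2,1) for λ=1, (-1,1) for λ=5.
From the initial condition, c_1 = 1, c_2 = -4.
x_1(ln 2) = (1)(2^1)(-2) + (-4)(2^5)(-1) = 124.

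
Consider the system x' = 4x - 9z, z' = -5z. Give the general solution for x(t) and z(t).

x(t) = -c_1e^(-5t) + c_2e^(4t), z(t) = -c_1e^(-5t)

Coefficient matrix A = [[4, -9], [0, -5]].
Characteristic polynomial det(A - λI) = λ^2 + λ - 20 = 0.
Eigenvalues λ = -5, 4.
For λ=-5: (A-λI) row 1 is [9, -9], so an eigenvector is (-1, -1).
For λ=4: (A-λI) row 1 is [0, -9], so an eigenvector is (1, 0).
General solution: c_1e^(-5t)(-1,-1) + c_2e^(4t)(1,0).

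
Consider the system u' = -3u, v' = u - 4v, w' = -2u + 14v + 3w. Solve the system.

Coefficient matrix A = [[-3, 0, 0], [1, -4, 0], [-2, 14, 3]].
det(A - λI) = 0 gives eigenvalues λ = -3, -4, 3.
For λ=-3: eigenvector (1,1,-2).
For λ=-4: eigenvector (0,1,-2).
For λ=3: eigenvector (0,0,1).
General solution: K_1e^(-3t)(1,1,-2) + K_2e^(-4t)(0,1,-2) + K_3e^(3t)(0,0,1).

u(t) = K_1e^(-3t), v(t) = K_1e^(-3t) + K_2e^(-4t), w(t) = -2K_1e^(-3t) - 2K_2e^(-4t) + K_3e^(3t)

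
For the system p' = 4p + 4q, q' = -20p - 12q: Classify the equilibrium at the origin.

stable spiral

A = [[4,4],[-20,-12]]; det(A-λI) = λ^2 + 8λ + 32.
λ = -4 ± 4i: negative real part.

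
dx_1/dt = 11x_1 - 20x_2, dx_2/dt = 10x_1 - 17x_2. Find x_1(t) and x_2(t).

Coefficient matrix A = [[11, -20], [10, -17]].
Characteristic polynomial det(A - λI) = λ^2 + 6λ + 13 = 0.
Eigenvalues λ = -3 ± 2i (complex conjugate pair).
For λ=-3+2i: an eigenvector is (1,1) - i(-3,-2) = (1 + 3i, 1 + 2i).
A real fundamental pair from Re and Im of e^((-3+2i)t)v: X_1 = e^(-3t)(cos(2t)·(1,1) + sin(2t)·(-3,-2)), X_2 = e^(-3t)(sin(2t)·(1,1) - cos(2t)·(-3,-2)).
General solution: K_1X_1 + K_2X_2.

x_1(t) = -3K_1e^(-3t)sin(2t) + K_1e^(-3t)cos(2t) + K_2e^(-3t)sin(2t) + 3K_2e^(-3t)cos(2t), x_2(t) = -2K_1e^(-3t)sin(2t) + K_1e^(-3t)cos(2t) + K_2e^(-3t)sin(2t) + 2K_2e^(-3t)cos(2t)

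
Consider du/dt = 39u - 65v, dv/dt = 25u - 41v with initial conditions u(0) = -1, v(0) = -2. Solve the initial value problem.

u(t) = 18e^(-t)sin(5t) - e^(-t)cos(5t), v(t) = 11e^(-t)sin(5t) - 2e^(-t)cos(5t)

Coefficient matrix A = [[39, -65], [25, -41]].
Characteristic polynomial det(A - λI) = λ^2 + 2λ + 26 = 0.
Eigenvalues λ = -1 ± 5i (complex conjugate pair).
For λ=-1+5i: an eigenvector is (-3,-2) - i(2,1) = (-3 - 2i, -2 - i).
A real fundamental pair from Re and Im of e^((-1+5i)t)v: X_1 = e^(-t)(cos(5t)·(-3,-2) + sin(5t)·(2,1)), X_2 = e^(-t)(sin(5t)·(-3,-2) - cos(5t)·(2,1)).
General solution: c_1X_1 + c_2X_2.
Applying u(0)=-1, v(0)=-2 gives c_1=3, c_2=-4.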